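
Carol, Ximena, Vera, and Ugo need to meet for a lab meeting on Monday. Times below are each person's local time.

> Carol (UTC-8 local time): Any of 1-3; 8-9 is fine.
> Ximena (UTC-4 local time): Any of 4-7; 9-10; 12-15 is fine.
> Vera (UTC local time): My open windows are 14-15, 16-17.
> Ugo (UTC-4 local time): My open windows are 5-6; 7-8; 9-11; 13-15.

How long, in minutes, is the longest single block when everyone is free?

0

Carol in UTC: 09:00-11:00, 16:00-17:00 (add 8h to convert from UTC-8).
Ximena in UTC: 08:00-11:00, 13:00-14:00, 16:00-19:00 (add 4h to convert from UTC-4).
Vera in UTC: 14:00-15:00, 16:00-17:00.
Ugo in UTC: 09:00-10:00, 11:00-12:00, 13:00-15:00, 17:00-19:00 (add 4h to convert from UTC-4).
Carol ∩ Ximena: 09:00-11:00, 16:00-17:00.
Carol ∩ Ximena ∩ Vera: 16:00-17:00.
Carol ∩ Ximena ∩ Vera ∩ Ugo: ∅.
There is no time when everyone is free.
No common window exists, so the longest block is 0 minutes.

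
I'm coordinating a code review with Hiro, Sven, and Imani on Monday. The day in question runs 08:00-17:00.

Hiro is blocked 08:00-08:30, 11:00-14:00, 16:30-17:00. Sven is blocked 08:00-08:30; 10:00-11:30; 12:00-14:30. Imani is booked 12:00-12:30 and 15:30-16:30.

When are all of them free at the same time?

08:30-10:00, 14:30-15:30

Hiro free: 08:30-11:00, 14:00-16:30 (invert busy blocks within the working day).
Sven free: 08:30-10:00, 11:30-12:00, 14:30-17:00 (invert busy blocks within the working day).
Imani free: 08:00-12:00, 12:30-15:30, 16:30-17:00 (invert busy blocks within the working day).
Hiro ∩ Sven: 08:30-10:00, 14:30-16:30.
Hiro ∩ Sven ∩ Imani: 08:30-10:00, 14:30-15:30.
So the common availability across everyone is 08:30-10:00, 14:30-15:30.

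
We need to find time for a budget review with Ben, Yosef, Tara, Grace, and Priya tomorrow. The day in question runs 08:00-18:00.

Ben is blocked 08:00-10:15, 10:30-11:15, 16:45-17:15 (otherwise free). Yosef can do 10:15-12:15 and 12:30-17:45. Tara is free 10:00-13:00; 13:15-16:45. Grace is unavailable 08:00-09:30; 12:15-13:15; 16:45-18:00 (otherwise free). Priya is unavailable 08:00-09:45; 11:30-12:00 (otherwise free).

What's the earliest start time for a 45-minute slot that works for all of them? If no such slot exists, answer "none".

13:15

Ben free: 10:15-10:30, 11:15-16:45, 17:15-18:00 (invert busy blocks within the working day).
Yosef free: 10:15-12:15, 12:30-17:45.
Tara free: 10:00-13:00, 13:15-16:45.
Grace free: 09:30-12:15, 13:15-16:45 (invert busy blocks within the working day).
Priya free: 09:45-11:30, 12:00-18:00 (invert busy blocks within the working day).
Ben ∩ Yosef: 10:15-10:30, 11:15-12:15, 12:30-16:45, 17:15-17:45.
Ben ∩ Yosef ∩ Tara: 10:15-10:30, 11:15-12:15, 12:30-13:00, 13:15-16:45.
Ben ∩ Yosef ∩ Tara ∩ Grace: 10:15-10:30, 11:15-12:15, 13:15-16:45.
Ben ∩ Yosef ∩ Tara ∩ Grace ∩ Priya: 10:15-10:30, 11:15-11:30, 12:00-12:15, 13:15-16:45.
The first common window of at least 45 minutes is 13:15-16:45, so the earliest start is 13:15.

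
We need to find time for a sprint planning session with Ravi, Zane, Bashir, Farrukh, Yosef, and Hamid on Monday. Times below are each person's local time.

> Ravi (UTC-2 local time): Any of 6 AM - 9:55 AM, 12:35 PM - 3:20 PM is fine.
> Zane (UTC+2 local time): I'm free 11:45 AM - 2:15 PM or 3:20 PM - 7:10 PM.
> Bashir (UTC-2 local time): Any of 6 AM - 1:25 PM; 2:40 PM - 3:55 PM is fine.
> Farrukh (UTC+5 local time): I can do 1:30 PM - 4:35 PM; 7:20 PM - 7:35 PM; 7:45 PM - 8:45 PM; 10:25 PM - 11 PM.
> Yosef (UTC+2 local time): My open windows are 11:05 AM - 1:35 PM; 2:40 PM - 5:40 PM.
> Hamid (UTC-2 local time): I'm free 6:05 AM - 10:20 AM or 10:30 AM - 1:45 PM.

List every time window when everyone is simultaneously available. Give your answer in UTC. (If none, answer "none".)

09:45-11:35, 14:45-15:25

Ravi in UTC: 08:00-11:55, 14:35-17:20 (add 2h to convert from UTC-2).
Zane in UTC: 09:45-12:15, 13:20-17:10 (subtract 2h to convert from UTC+2).
Bashir in UTC: 08:00-15:25, 16:40-17:55 (add 2h to convert from UTC-2).
Farrukh in UTC: 08:30-11:35, 14:20-14:35, 14:45-15:45, 17:25-18:00 (subtract 5h to convert from UTC+5).
Yosef in UTC: 09:05-11:35, 12:40-15:40 (subtract 2h to convert from UTC+2).
Hamid in UTC: 08:05-12:20, 12:30-15:45 (add 2h to convert from UTC-2).
Ravi ∩ Zane: 09:45-11:55, 14:35-17:10.
Ravi ∩ Zane ∩ Bashir: 09:45-11:55, 14:35-15:25, 16:40-17:10.
Ravi ∩ Zane ∩ Bashir ∩ Farrukh: 09:45-11:35, 14:45-15:25.
Ravi ∩ Zane ∩ Bashir ∩ Farrukh ∩ Yosef: 09:45-11:35, 14:45-15:25.
Ravi ∩ Zane ∩ Bashir ∩ Farrukh ∩ Yosef ∩ Hamid: 09:45-11:35, 14:45-15:25.
Those are the intersection windows.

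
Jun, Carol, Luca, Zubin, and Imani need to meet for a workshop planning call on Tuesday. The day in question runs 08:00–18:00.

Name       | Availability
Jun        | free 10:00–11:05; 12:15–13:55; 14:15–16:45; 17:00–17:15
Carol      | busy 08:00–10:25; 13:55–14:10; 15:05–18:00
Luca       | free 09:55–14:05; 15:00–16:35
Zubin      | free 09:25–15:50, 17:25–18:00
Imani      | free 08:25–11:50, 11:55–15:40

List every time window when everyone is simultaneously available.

10:25-11:05, 12:15-13:55, 15:00-15:05

Jun free: 10:00-11:05, 12:15-13:55, 14:15-16:45, 17:00-17:15.
Carol free: 10:25-13:55, 14:10-15:05 (invert busy blocks within the working day).
Luca free: 09:55-14:05, 15:00-16:35.
Zubin free: 09:25-15:50, 17:25-18:00.
Imani free: 08:25-11:50, 11:55-15:40.
Jun ∩ Carol: 10:25-11:05, 12:15-13:55, 14:15-15:05.
Jun ∩ Carol ∩ Luca: 10:25-11:05, 12:15-13:55, 15:00-15:05.
Jun ∩ Carol ∩ Luca ∩ Zubin: 10:25-11:05, 12:15-13:55, 15:00-15:05.
Jun ∩ Carol ∩ Luca ∩ Zubin ∩ Imani: 10:25-11:05, 12:15-13:55, 15:00-15:05.
So the common availability across everyone is 10:25-11:05, 12:15-13:55, 15:00-15:05.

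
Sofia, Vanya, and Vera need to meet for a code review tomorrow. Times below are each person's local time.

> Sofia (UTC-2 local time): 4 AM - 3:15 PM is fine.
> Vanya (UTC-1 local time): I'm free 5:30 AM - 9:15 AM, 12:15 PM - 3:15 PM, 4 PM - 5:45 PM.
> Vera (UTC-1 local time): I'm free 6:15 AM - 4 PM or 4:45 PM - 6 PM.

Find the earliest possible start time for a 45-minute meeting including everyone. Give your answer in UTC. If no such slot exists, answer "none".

07:15

Sofia in UTC: 06:00-17:15 (add 2h to convert from UTC-2).
Vanya in UTC: 06:30-10:15, 13:15-16:15, 17:00-18:45 (add 1h to convert from UTC-1).
Vera in UTC: 07:15-17:00, 17:45-19:00 (add 1h to convert from UTC-1).
Sofia ∩ Vanya: 06:30-10:15, 13:15-16:15, 17:00-17:15.
Sofia ∩ Vanya ∩ Vera: 07:15-10:15, 13:15-16:15.
The first common window of at least 45 minutes is 07:15-10:15, so the earliest start is 07:15.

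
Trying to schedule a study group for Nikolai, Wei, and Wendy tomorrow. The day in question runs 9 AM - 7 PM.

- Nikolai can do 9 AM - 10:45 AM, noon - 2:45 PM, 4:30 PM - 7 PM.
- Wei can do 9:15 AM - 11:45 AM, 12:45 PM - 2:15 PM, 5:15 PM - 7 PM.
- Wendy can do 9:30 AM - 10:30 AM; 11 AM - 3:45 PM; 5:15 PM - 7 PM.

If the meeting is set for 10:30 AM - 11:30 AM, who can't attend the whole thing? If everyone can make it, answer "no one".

Nikolai, Wendy

Nikolai: not fully free for 10:30-11:30. Wei: free for 10:30-11:30. Wendy: not fully free for 10:30-11:30.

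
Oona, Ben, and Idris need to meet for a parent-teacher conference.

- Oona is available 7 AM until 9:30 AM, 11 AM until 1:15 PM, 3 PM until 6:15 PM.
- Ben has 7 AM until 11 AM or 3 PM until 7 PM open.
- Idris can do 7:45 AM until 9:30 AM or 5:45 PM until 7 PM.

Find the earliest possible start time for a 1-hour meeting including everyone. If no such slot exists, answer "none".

07:45

Oona ∩ Ben: 07:00-09:30, 15:00-18:15.
Oona ∩ Ben ∩ Idris: 07:45-09:30, 17:45-18:15.
The first common window of at least 60 minutes is 07:45-09:30, so the earliest start is 07:45.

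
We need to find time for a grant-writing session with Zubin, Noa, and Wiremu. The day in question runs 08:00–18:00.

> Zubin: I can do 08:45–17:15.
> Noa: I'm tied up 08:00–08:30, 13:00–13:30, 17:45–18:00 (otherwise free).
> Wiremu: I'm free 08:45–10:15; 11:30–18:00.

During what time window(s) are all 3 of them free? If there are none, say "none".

08:45-10:15, 11:30-13:00, 13:30-17:15

Zubin free: 08:45-17:15.
Noa free: 08:30-13:00, 13:30-17:45 (invert busy blocks within the working day).
Wiremu free: 08:45-10:15, 11:30-18:00.
Zubin ∩ Noa: 08:45-13:00, 13:30-17:15.
Zubin ∩ Noa ∩ Wiremu: 08:45-10:15, 11:30-13:00, 13:30-17:15.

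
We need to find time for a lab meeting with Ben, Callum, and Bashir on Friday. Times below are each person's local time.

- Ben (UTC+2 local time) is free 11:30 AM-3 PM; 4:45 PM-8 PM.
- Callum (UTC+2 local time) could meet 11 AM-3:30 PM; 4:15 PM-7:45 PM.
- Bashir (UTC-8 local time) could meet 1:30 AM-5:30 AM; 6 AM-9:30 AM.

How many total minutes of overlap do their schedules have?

Ben in UTC: 09:30-13:00, 14:45-18:00 (subtract 2h to convert from UTC+2).
Callum in UTC: 09:00-13:30, 14:15-17:45 (subtract 2h to convert from UTC+2).
Bashir in UTC: 09:30-13:30, 14:00-17:30 (add 8h to convert from UTC-8).
Ben ∩ Callum: 09:30-13:00, 14:45-17:45.
Ben ∩ Callum ∩ Bashir: 09:30-13:00, 14:45-17:30.
So the common availability across everyone is 09:30-13:00, 14:45-17:30.
Summing the common windows: 210 + 165 = 375 minutes.

375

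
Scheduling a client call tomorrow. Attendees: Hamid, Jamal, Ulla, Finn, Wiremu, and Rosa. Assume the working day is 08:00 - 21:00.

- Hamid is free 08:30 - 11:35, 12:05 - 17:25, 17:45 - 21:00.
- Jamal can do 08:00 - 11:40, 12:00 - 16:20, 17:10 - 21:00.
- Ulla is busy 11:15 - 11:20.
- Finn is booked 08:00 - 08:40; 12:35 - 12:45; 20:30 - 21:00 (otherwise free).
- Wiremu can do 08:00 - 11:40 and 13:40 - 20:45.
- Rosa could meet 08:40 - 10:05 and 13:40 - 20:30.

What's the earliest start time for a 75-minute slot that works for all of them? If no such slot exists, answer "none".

08:40

Hamid free: 08:30-11:35, 12:05-17:25, 17:45-21:00.
Jamal free: 08:00-11:40, 12:00-16:20, 17:10-21:00.
Ulla free: 08:00-11:15, 11:20-21:00 (invert busy blocks within the working day).
Finn free: 08:40-12:35, 12:45-20:30 (invert busy blocks within the working day).
Wiremu free: 08:00-11:40, 13:40-20:45.
Rosa free: 08:40-10:05, 13:40-20:30.
Hamid ∩ Jamal: 08:30-11:35, 12:05-16:20, 17:10-17:25, 17:45-21:00.
Hamid ∩ Jamal ∩ Ulla: 08:30-11:15, 11:20-11:35, 12:05-16:20, 17:10-17:25, 17:45-21:00.
Hamid ∩ Jamal ∩ Ulla ∩ Finn: 08:40-11:15, 11:20-11:35, 12:05-12:35, 12:45-16:20, 17:10-17:25, 17:45-20:30.
Hamid ∩ Jamal ∩ Ulla ∩ Finn ∩ Wiremu: 08:40-11:15, 11:20-11:35, 13:40-16:20, 17:10-17:25, 17:45-20:30.
Hamid ∩ Jamal ∩ Ulla ∩ Finn ∩ Wiremu ∩ Rosa: 08:40-10:05, 13:40-16:20, 17:10-17:25, 17:45-20:30.
So the common availability across everyone is 08:40-10:05, 13:40-16:20, 17:10-17:25, 17:45-20:30.
The first common window of at least 75 minutes is 08:40-10:05, so the earliest start is 08:40.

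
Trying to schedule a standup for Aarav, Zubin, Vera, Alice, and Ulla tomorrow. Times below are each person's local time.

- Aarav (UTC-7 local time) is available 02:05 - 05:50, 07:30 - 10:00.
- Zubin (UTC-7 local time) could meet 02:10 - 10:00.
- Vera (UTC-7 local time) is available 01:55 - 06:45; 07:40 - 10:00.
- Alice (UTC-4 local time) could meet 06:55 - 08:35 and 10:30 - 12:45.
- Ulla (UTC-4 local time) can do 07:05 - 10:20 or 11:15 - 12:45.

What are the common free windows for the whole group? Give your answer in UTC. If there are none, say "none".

11:05-12:35, 15:15-16:45

Aarav in UTC: 09:05-12:50, 14:30-17:00 (add 7h to convert from UTC-7).
Zubin in UTC: 09:10-17:00 (add 7h to convert from UTC-7).
Vera in UTC: 08:55-13:45, 14:40-17:00 (add 7h to convert from UTC-7).
Alice in UTC: 10:55-12:35, 14:30-16:45 (add 4h to convert from UTC-4).
Ulla in UTC: 11:05-14:20, 15:15-16:45 (add 4h to convert from UTC-4).
Aarav ∩ Zubin: 09:10-12:50, 14:30-17:00.
Aarav ∩ Zubin ∩ Vera: 09:10-12:50, 14:40-17:00.
Aarav ∩ Zubin ∩ Vera ∩ Alice: 10:55-12:35, 14:40-16:45.
Aarav ∩ Zubin ∩ Vera ∩ Alice ∩ Ulla: 11:05-12:35, 15:15-16:45.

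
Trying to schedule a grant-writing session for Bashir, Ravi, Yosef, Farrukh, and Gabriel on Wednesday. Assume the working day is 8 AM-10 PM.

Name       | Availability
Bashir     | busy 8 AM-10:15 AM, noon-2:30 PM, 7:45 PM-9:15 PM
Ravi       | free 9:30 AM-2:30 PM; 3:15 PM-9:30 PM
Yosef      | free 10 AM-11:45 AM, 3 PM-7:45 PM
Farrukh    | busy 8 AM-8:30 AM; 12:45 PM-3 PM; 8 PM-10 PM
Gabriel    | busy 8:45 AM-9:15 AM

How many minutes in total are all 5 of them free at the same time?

360

Bashir free: 10:15-12:00, 14:30-19:45, 21:15-22:00 (invert busy blocks within the working day).
Ravi free: 09:30-14:30, 15:15-21:30.
Yosef free: 10:00-11:45, 15:00-19:45.
Farrukh free: 08:30-12:45, 15:00-20:00 (invert busy blocks within the working day).
Gabriel free: 08:00-08:45, 09:15-22:00 (invert busy blocks within the working day).
Bashir ∩ Ravi: 10:15-12:00, 15:15-19:45, 21:15-21:30.
Bashir ∩ Ravi ∩ Yosef: 10:15-11:45, 15:15-19:45.
Bashir ∩ Ravi ∩ Yosef ∩ Farrukh: 10:15-11:45, 15:15-19:45.
Bashir ∩ Ravi ∩ Yosef ∩ Farrukh ∩ Gabriel: 10:15-11:45, 15:15-19:45.
Summing the common windows: 90 + 270 = 360 minutes.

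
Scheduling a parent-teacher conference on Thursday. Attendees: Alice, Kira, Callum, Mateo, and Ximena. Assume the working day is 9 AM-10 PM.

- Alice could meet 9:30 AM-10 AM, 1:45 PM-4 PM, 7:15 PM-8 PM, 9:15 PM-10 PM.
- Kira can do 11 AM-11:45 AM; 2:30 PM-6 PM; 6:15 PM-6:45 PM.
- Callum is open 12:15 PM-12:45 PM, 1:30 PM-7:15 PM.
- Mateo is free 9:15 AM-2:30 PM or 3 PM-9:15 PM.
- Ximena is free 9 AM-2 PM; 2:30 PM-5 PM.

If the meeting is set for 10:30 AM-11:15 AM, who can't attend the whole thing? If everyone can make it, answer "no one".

Alice: not fully free for 10:30-11:15. Kira: not fully free for 10:30-11:15. Callum: not fully free for 10:30-11:15. Mateo: free for 10:30-11:15. Ximena: free for 10:30-11:15.

Alice, Callum, Kira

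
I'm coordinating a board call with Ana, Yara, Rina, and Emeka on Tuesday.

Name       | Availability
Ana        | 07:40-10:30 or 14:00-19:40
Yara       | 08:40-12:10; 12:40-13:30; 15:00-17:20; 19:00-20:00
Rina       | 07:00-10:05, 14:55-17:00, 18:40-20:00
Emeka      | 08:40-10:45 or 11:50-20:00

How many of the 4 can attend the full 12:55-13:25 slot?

2

Yara and Emeka can make the full 12:55-13:25 slot — that's 2.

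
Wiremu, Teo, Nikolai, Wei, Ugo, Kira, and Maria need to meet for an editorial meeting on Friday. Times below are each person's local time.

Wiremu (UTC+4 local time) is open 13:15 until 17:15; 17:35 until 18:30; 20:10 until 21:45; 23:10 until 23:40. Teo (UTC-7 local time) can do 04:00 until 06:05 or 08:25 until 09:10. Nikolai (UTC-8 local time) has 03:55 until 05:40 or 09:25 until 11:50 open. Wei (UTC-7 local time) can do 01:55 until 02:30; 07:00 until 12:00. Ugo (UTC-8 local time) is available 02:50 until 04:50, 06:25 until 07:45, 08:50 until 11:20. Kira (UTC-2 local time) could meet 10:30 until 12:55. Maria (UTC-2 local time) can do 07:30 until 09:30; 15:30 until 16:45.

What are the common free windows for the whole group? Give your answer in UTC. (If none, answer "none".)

none

Wiremu in UTC: 09:15-13:15, 13:35-14:30, 16:10-17:45, 19:10-19:40 (subtract 4h to convert from UTC+4).
Teo in UTC: 11:00-13:05, 15:25-16:10 (add 7h to convert from UTC-7).
Nikolai in UTC: 11:55-13:40, 17:25-19:50 (add 8h to convert from UTC-8).
Wei in UTC: 08:55-09:30, 14:00-19:00 (add 7h to convert from UTC-7).
Ugo in UTC: 10:50-12:50, 14:25-15:45, 16:50-19:20 (add 8h to convert from UTC-8).
Kira in UTC: 12:30-14:55 (add 2h to convert from UTC-2).
Maria in UTC: 09:30-11:30, 17:30-18:45 (add 2h to convert from UTC-2).
Wiremu ∩ Teo: 11:00-13:05.
Wiremu ∩ Teo ∩ Nikolai: 11:55-13:05.
Wiremu ∩ Teo ∩ Nikolai ∩ Wei: ∅.
Wiremu ∩ Teo ∩ Nikolai ∩ Wei ∩ Ugo: ∅.
Wiremu ∩ Teo ∩ Nikolai ∩ Wei ∩ Ugo ∩ Kira: ∅.
Wiremu ∩ Teo ∩ Nikolai ∩ Wei ∩ Ugo ∩ Kira ∩ Maria: ∅.
There is no time when everyone is free.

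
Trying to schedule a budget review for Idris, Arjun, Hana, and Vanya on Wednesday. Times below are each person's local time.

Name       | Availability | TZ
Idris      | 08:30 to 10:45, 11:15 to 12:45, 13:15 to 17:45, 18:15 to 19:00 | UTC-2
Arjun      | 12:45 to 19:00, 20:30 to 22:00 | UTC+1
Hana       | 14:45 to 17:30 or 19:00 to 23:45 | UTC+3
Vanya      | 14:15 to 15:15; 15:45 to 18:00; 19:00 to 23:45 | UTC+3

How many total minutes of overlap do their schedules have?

270

Idris in UTC: 10:30-12:45, 13:15-14:45, 15:15-19:45, 20:15-21:00 (add 2h to convert from UTC-2).
Arjun in UTC: 11:45-18:00, 19:30-21:00 (subtract 1h to convert from UTC+1).
Hana in UTC: 11:45-14:30, 16:00-20:45 (subtract 3h to convert from UTC+3).
Vanya in UTC: 11:15-12:15, 12:45-15:00, 16:00-20:45 (subtract 3h to convert from UTC+3).
Idris ∩ Arjun: 11:45-12:45, 13:15-14:45, 15:15-18:00, 19:30-19:45, 20:15-21:00.
Idris ∩ Arjun ∩ Hana: 11:45-12:45, 13:15-14:30, 16:00-18:00, 19:30-19:45, 20:15-20:45.
Idris ∩ Arjun ∩ Hana ∩ Vanya: 11:45-12:15, 13:15-14:30, 16:00-18:00, 19:30-19:45, 20:15-20:45.
Those are the intersection windows.
Summing the common windows: 30 + 75 + 120 + 15 + 30 = 270 minutes.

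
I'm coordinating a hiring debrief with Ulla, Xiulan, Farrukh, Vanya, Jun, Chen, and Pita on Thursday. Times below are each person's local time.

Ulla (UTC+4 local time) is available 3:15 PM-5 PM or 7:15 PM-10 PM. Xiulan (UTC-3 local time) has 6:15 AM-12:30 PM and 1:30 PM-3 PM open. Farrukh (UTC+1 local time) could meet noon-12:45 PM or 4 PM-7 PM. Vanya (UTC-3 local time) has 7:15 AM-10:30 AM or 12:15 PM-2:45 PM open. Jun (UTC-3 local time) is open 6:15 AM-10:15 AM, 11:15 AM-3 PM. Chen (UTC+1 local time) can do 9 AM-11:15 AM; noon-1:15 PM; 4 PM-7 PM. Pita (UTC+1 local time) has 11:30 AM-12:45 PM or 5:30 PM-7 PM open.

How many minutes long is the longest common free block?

75

Ulla in UTC: 11:15-13:00, 15:15-18:00 (subtract 4h to convert from UTC+4).
Xiulan in UTC: 09:15-15:30, 16:30-18:00 (add 3h to convert from UTC-3).
Farrukh in UTC: 11:00-11:45, 15:00-18:00 (subtract 1h to convert from UTC+1).
Vanya in UTC: 10:15-13:30, 15:15-17:45 (add 3h to convert from UTC-3).
Jun in UTC: 09:15-13:15, 14:15-18:00 (add 3h to convert from UTC-3).
Chen in UTC: 08:00-10:15, 11:00-12:15, 15:00-18:00 (subtract 1h to convert from UTC+1).
Pita in UTC: 10:30-11:45, 16:30-18:00 (subtract 1h to convert from UTC+1).
Ulla ∩ Xiulan: 11:15-13:00, 15:15-15:30, 16:30-18:00.
Ulla ∩ Xiulan ∩ Farrukh: 11:15-11:45, 15:15-15:30, 16:30-18:00.
Ulla ∩ Xiulan ∩ Farrukh ∩ Vanya: 11:15-11:45, 15:15-15:30, 16:30-17:45.
Ulla ∩ Xiulan ∩ Farrukh ∩ Vanya ∩ Jun: 11:15-11:45, 15:15-15:30, 16:30-17:45.
Ulla ∩ Xiulan ∩ Farrukh ∩ Vanya ∩ Jun ∩ Chen: 11:15-11:45, 15:15-15:30, 16:30-17:45.
Ulla ∩ Xiulan ∩ Farrukh ∩ Vanya ∩ Jun ∩ Chen ∩ Pita: 11:15-11:45, 16:30-17:45.
The longest is 16:30-17:45 at 75 minutes.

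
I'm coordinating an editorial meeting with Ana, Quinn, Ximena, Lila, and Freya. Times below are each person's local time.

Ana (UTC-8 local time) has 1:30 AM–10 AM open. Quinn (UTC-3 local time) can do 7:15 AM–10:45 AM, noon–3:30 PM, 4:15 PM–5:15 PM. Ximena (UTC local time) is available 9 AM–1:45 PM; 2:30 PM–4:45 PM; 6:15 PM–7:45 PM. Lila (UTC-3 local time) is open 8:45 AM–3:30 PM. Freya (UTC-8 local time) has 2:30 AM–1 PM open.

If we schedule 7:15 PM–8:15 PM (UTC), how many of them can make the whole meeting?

2

Ana in UTC: 09:30-18:00 (add 8h to convert from UTC-8).
Quinn in UTC: 10:15-13:45, 15:00-18:30, 19:15-20:15 (add 3h to convert from UTC-3).
Ximena in UTC: 09:00-13:45, 14:30-16:45, 18:15-19:45.
Lila in UTC: 11:45-18:30 (add 3h to convert from UTC-3).
Freya in UTC: 10:30-21:00 (add 8h to convert from UTC-8).
Quinn and Freya can make the full 19:15-20:15 slot — that's 2.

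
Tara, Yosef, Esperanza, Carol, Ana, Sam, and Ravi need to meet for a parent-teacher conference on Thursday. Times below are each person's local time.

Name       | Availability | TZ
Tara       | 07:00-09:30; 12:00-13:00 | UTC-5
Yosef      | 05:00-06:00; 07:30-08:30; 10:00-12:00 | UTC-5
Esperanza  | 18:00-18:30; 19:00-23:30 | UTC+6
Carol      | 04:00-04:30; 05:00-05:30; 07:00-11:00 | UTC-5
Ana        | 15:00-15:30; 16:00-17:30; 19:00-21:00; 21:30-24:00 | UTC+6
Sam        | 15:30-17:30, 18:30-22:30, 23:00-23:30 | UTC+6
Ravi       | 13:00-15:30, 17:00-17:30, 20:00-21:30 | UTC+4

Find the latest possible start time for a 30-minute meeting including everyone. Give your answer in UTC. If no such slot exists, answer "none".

13:00

Tara in UTC: 12:00-14:30, 17:00-18:00 (add 5h to convert from UTC-5).
Yosef in UTC: 10:00-11:00, 12:30-13:30, 15:00-17:00 (add 5h to convert from UTC-5).
Esperanza in UTC: 12:00-12:30, 13:00-17:30 (subtract 6h to convert from UTC+6).
Carol in UTC: 09:00-09:30, 10:00-10:30, 12:00-16:00 (add 5h to convert from UTC-5).
Ana in UTC: 09:00-09:30, 10:00-11:30, 13:00-15:00, 15:30-18:00 (subtract 6h to convert from UTC+6).
Sam in UTC: 09:30-11:30, 12:30-16:30, 17:00-17:30 (subtract 6h to convert from UTC+6).
Ravi in UTC: 09:00-11:30, 13:00-13:30, 16:00-17:30 (subtract 4h to convert from UTC+4).
Tara ∩ Yosef: 12:30-13:30.
Tara ∩ Yosef ∩ Esperanza: 13:00-13:30.
Tara ∩ Yosef ∩ Esperanza ∩ Carol: 13:00-13:30.
Tara ∩ Yosef ∩ Esperanza ∩ Carol ∩ Ana: 13:00-13:30.
Tara ∩ Yosef ∩ Esperanza ∩ Carol ∩ Ana ∩ Sam: 13:00-13:30.
Tara ∩ Yosef ∩ Esperanza ∩ Carol ∩ Ana ∩ Sam ∩ Ravi: 13:00-13:30.
Those are the intersection windows.
The last common window of at least 30 minutes is 13:00-13:30; a 30-minute meeting can start as late as 13:00 and still end by 13:30.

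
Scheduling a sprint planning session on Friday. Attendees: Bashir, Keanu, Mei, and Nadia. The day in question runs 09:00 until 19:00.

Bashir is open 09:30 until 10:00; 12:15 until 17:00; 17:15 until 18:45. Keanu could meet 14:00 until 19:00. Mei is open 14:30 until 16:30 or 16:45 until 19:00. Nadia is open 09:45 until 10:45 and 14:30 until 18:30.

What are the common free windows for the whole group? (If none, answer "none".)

Bashir ∩ Keanu: 14:00-17:00, 17:15-18:45.
Bashir ∩ Keanu ∩ Mei: 14:30-16:30, 16:45-17:00, 17:15-18:45.
Bashir ∩ Keanu ∩ Mei ∩ Nadia: 14:30-16:30, 16:45-17:00, 17:15-18:30.
Those are the intersection windows.

14:30-16:30, 16:45-17:00, 17:15-18:30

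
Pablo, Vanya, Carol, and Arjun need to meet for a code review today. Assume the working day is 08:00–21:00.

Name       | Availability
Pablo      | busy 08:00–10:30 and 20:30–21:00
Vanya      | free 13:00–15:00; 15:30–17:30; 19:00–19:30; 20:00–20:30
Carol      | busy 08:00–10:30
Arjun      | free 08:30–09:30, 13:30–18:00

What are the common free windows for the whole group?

Pablo free: 10:30-20:30 (invert busy blocks within the working day).
Vanya free: 13:00-15:00, 15:30-17:30, 19:00-19:30, 20:00-20:30.
Carol free: 10:30-21:00 (invert busy blocks within the working day).
Arjun free: 08:30-09:30, 13:30-18:00.
Pablo ∩ Vanya: 13:00-15:00, 15:30-17:30, 19:00-19:30, 20:00-20:30.
Pablo ∩ Vanya ∩ Carol: 13:00-15:00, 15:30-17:30, 19:00-19:30, 20:00-20:30.
Pablo ∩ Vanya ∩ Carol ∩ Arjun: 13:30-15:00, 15:30-17:30.

13:30-15:00, 15:30-17:30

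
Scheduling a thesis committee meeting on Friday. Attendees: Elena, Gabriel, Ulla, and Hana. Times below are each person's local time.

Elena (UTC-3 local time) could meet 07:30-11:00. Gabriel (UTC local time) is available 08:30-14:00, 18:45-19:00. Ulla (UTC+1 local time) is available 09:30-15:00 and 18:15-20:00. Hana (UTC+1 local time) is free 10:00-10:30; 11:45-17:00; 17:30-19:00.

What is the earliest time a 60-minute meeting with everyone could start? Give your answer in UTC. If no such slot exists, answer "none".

Elena in UTC: 10:30-14:00 (add 3h to convert from UTC-3).
Gabriel in UTC: 08:30-14:00, 18:45-19:00.
Ulla in UTC: 08:30-14:00, 17:15-19:00 (subtract 1h to convert from UTC+1).
Hana in UTC: 09:00-09:30, 10:45-16:00, 16:30-18:00 (subtract 1h to convert from UTC+1).
Elena ∩ Gabriel: 10:30-14:00.
Elena ∩ Gabriel ∩ Ulla: 10:30-14:00.
Elena ∩ Gabriel ∩ Ulla ∩ Hana: 10:45-14:00.
The first common window of at least 60 minutes is 10:45-14:00, so the earliest start is 10:45.

10:45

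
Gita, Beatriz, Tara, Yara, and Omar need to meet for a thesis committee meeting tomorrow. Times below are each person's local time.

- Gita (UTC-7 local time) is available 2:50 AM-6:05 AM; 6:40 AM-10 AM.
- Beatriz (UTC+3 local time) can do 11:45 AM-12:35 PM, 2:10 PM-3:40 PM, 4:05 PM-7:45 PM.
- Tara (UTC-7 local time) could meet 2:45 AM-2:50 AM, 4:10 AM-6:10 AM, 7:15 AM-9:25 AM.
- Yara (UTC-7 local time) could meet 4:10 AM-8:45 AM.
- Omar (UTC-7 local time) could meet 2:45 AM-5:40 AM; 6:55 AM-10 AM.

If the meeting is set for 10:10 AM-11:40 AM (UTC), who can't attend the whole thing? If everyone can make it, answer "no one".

Gita in UTC: 09:50-13:05, 13:40-17:00 (add 7h to convert from UTC-7).
Beatriz in UTC: 08:45-09:35, 11:10-12:40, 13:05-16:45 (subtract 3h to convert from UTC+3).
Tara in UTC: 09:45-09:50, 11:10-13:10, 14:15-16:25 (add 7h to convert from UTC-7).
Yara in UTC: 11:10-15:45 (add 7h to convert from UTC-7).
Omar in UTC: 09:45-12:40, 13:55-17:00 (add 7h to convert from UTC-7).
Gita: free for 10:10-11:40. Beatriz: not fully free for 10:10-11:40. Tara: not fully free for 10:10-11:40. Yara: not fully free for 10:10-11:40. Omar: free for 10:10-11:40.

Beatriz, Tara, Yara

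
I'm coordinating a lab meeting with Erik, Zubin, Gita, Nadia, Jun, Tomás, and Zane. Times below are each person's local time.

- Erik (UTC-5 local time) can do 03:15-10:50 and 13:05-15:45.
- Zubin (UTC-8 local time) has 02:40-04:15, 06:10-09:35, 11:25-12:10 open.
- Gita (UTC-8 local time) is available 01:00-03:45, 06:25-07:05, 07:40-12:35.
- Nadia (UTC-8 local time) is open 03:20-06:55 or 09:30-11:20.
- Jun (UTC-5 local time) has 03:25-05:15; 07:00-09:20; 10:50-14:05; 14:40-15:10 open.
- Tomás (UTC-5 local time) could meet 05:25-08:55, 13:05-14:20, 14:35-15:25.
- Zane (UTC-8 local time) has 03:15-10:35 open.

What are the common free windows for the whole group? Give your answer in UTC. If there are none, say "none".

Erik in UTC: 08:15-15:50, 18:05-20:45 (add 5h to convert from UTC-5).
Zubin in UTC: 10:40-12:15, 14:10-17:35, 19:25-20:10 (add 8h to convert from UTC-8).
Gita in UTC: 09:00-11:45, 14:25-15:05, 15:40-20:35 (add 8h to convert from UTC-8).
Nadia in UTC: 11:20-14:55, 17:30-19:20 (add 8h to convert from UTC-8).
Jun in UTC: 08:25-10:15, 12:00-14:20, 15:50-19:05, 19:40-20:10 (add 5h to convert from UTC-5).
Tomás in UTC: 10:25-13:55, 18:05-19:20, 19:35-20:25 (add 5h to convert from UTC-5).
Zane in UTC: 11:15-18:35 (add 8h to convert from UTC-8).
Erik ∩ Zubin: 10:40-12:15, 14:10-15:50, 19:25-20:10.
Erik ∩ Zubin ∩ Gita: 10:40-11:45, 14:25-15:05, 15:40-15:50, 19:25-20:10.
Erik ∩ Zubin ∩ Gita ∩ Nadia: 11:20-11:45, 14:25-14:55.
Erik ∩ Zubin ∩ Gita ∩ Nadia ∩ Jun: ∅.
Erik ∩ Zubin ∩ Gita ∩ Nadia ∩ Jun ∩ Tomás: ∅.
Erik ∩ Zubin ∩ Gita ∩ Nadia ∩ Jun ∩ Tomás ∩ Zane: ∅.
There is no time when everyone is free.

none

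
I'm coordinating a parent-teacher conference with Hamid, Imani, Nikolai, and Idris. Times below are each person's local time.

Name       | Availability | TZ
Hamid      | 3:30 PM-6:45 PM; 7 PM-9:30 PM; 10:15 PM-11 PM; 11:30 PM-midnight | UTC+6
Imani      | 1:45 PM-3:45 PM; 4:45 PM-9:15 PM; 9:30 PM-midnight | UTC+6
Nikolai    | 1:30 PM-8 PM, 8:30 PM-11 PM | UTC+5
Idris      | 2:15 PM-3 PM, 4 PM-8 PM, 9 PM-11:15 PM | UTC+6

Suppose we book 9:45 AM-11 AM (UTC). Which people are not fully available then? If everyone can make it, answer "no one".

Hamid in UTC: 09:30-12:45, 13:00-15:30, 16:15-17:00, 17:30-18:00 (subtract 6h to convert from UTC+6).
Imani in UTC: 07:45-09:45, 10:45-15:15, 15:30-18:00 (subtract 6h to convert from UTC+6).
Nikolai in UTC: 08:30-15:00, 15:30-18:00 (subtract 5h to convert from UTC+5).
Idris in UTC: 08:15-09:00, 10:00-14:00, 15:00-17:15 (subtract 6h to convert from UTC+6).
Hamid: free for 09:45-11:00. Imani: not fully free for 09:45-11:00. Nikolai: free for 09:45-11:00. Idris: not fully free for 09:45-11:00.

Idris, Imani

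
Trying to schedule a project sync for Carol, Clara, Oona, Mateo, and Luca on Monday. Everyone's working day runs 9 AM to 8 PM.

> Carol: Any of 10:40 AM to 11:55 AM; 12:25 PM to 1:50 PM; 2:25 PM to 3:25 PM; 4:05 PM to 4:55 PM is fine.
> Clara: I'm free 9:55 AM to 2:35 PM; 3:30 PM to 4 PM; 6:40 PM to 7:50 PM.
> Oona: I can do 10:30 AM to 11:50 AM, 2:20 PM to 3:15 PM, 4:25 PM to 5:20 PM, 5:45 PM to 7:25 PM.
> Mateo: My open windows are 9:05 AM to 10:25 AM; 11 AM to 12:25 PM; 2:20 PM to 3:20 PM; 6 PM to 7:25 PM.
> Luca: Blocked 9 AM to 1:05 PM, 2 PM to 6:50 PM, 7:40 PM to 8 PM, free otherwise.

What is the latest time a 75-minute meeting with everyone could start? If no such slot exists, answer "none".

Carol free: 10:40-11:55, 12:25-13:50, 14:25-15:25, 16:05-16:55.
Clara free: 09:55-14:35, 15:30-16:00, 18:40-19:50.
Oona free: 10:30-11:50, 14:20-15:15, 16:25-17:20, 17:45-19:25.
Mateo free: 09:05-10:25, 11:00-12:25, 14:20-15:20, 18:00-19:25.
Luca free: 13:05-14:00, 18:50-19:40 (invert busy blocks within the working day).
Carol ∩ Clara: 10:40-11:55, 12:25-13:50, 14:25-14:35.
Carol ∩ Clara ∩ Oona: 10:40-11:50, 14:25-14:35.
Carol ∩ Clara ∩ Oona ∩ Mateo: 11:00-11:50, 14:25-14:35.
Carol ∩ Clara ∩ Oona ∩ Mateo ∩ Luca: ∅.
There is no time when everyone is free.
No common window is at least 75 minutes long.

none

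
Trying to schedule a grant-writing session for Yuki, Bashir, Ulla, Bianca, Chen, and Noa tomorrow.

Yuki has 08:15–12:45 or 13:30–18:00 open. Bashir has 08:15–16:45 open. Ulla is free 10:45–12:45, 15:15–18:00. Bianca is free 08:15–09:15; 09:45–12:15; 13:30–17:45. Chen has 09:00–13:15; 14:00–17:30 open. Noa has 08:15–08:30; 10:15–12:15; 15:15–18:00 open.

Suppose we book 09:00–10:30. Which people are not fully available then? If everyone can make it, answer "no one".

Bianca, Noa, Ulla

Yuki: free for 09:00-10:30. Bashir: free for 09:00-10:30. Ulla: not fully free for 09:00-10:30. Bianca: not fully free for 09:00-10:30. Chen: free for 09:00-10:30. Noa: not fully free for 09:00-10:30.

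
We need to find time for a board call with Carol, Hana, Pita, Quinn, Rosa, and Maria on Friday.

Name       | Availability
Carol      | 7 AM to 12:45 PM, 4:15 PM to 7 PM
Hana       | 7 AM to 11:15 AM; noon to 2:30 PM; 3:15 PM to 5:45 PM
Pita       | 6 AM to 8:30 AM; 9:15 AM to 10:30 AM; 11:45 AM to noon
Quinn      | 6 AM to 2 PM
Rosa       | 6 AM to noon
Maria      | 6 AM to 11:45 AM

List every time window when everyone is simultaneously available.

07:00-08:30, 09:15-10:30

Carol ∩ Hana: 07:00-11:15, 12:00-12:45, 16:15-17:45.
Carol ∩ Hana ∩ Pita: 07:00-08:30, 09:15-10:30.
Carol ∩ Hana ∩ Pita ∩ Quinn: 07:00-08:30, 09:15-10:30.
Carol ∩ Hana ∩ Pita ∩ Quinn ∩ Rosa: 07:00-08:30, 09:15-10:30.
Carol ∩ Hana ∩ Pita ∩ Quinn ∩ Rosa ∩ Maria: 07:00-08:30, 09:15-10:30.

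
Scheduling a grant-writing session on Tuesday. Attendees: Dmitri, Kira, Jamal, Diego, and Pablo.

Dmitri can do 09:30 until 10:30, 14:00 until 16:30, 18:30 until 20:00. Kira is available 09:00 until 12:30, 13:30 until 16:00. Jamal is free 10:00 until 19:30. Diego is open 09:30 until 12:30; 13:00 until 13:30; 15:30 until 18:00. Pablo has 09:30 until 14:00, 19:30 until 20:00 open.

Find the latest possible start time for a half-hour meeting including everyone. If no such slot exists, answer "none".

Dmitri ∩ Kira: 09:30-10:30, 14:00-16:00.
Dmitri ∩ Kira ∩ Jamal: 10:00-10:30, 14:00-16:00.
Dmitri ∩ Kira ∩ Jamal ∩ Diego: 10:00-10:30, 15:30-16:00.
Dmitri ∩ Kira ∩ Jamal ∩ Diego ∩ Pablo: 10:00-10:30.
Those are the intersection windows.
The last common window of at least 30 minutes is 10:00-10:30; a 30-minute meeting can start as late as 10:00 and still end by 10:30.

10:00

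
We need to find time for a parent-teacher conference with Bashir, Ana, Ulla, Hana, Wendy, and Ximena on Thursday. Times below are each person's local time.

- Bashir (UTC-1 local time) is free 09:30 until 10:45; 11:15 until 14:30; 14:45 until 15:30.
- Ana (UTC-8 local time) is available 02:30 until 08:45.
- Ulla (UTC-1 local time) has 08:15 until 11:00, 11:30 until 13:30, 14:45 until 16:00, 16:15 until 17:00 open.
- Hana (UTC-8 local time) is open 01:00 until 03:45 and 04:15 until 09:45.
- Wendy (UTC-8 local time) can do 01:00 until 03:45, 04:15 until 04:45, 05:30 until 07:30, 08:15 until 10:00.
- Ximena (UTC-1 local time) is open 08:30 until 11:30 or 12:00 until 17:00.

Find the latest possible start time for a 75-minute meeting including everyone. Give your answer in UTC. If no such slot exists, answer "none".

10:30

Bashir in UTC: 10:30-11:45, 12:15-15:30, 15:45-16:30 (add 1h to convert from UTC-1).
Ana in UTC: 10:30-16:45 (add 8h to convert from UTC-8).
Ulla in UTC: 09:15-12:00, 12:30-14:30, 15:45-17:00, 17:15-18:00 (add 1h to convert from UTC-1).
Hana in UTC: 09:00-11:45, 12:15-17:45 (add 8h to convert from UTC-8).
Wendy in UTC: 09:00-11:45, 12:15-12:45, 13:30-15:30, 16:15-18:00 (add 8h to convert from UTC-8).
Ximena in UTC: 09:30-12:30, 13:00-18:00 (add 1h to convert from UTC-1).
Bashir ∩ Ana: 10:30-11:45, 12:15-15:30, 15:45-16:30.
Bashir ∩ Ana ∩ Ulla: 10:30-11:45, 12:30-14:30, 15:45-16:30.
Bashir ∩ Ana ∩ Ulla ∩ Hana: 10:30-11:45, 12:30-14:30, 15:45-16:30.
Bashir ∩ Ana ∩ Ulla ∩ Hana ∩ Wendy: 10:30-11:45, 12:30-12:45, 13:30-14:30, 16:15-16:30.
Bashir ∩ Ana ∩ Ulla ∩ Hana ∩ Wendy ∩ Ximena: 10:30-11:45, 13:30-14:30, 16:15-16:30.
Those are the intersection windows.
The last common window of at least 75 minutes is 10:30-11:45; a 75-minute meeting can start as late as 10:30 and still end by 11:45.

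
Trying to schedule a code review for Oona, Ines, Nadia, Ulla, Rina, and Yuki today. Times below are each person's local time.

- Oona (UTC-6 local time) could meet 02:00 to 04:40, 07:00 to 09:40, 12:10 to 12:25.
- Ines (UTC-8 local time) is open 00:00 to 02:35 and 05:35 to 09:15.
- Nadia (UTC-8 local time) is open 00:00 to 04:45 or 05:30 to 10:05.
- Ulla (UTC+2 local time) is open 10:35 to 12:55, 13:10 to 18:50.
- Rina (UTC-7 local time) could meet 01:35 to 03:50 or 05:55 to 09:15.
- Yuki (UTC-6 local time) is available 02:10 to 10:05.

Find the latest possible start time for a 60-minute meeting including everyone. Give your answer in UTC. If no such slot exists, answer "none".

14:40

Oona in UTC: 08:00-10:40, 13:00-15:40, 18:10-18:25 (add 6h to convert from UTC-6).
Ines in UTC: 08:00-10:35, 13:35-17:15 (add 8h to convert from UTC-8).
Nadia in UTC: 08:00-12:45, 13:30-18:05 (add 8h to convert from UTC-8).
Ulla in UTC: 08:35-10:55, 11:10-16:50 (subtract 2h to convert from UTC+2).
Rina in UTC: 08:35-10:50, 12:55-16:15 (add 7h to convert from UTC-7).
Yuki in UTC: 08:10-16:05 (add 6h to convert from UTC-6).
Oona ∩ Ines: 08:00-10:35, 13:35-15:40.
Oona ∩ Ines ∩ Nadia: 08:00-10:35, 13:35-15:40.
Oona ∩ Ines ∩ Nadia ∩ Ulla: 08:35-10:35, 13:35-15:40.
Oona ∩ Ines ∩ Nadia ∩ Ulla ∩ Rina: 08:35-10:35, 13:35-15:40.
Oona ∩ Ines ∩ Nadia ∩ Ulla ∩ Rina ∩ Yuki: 08:35-10:35, 13:35-15:40.
The last common window of at least 60 minutes is 13:35-15:40; a 60-minute meeting can start as late as 14:40 and still end by 15:40.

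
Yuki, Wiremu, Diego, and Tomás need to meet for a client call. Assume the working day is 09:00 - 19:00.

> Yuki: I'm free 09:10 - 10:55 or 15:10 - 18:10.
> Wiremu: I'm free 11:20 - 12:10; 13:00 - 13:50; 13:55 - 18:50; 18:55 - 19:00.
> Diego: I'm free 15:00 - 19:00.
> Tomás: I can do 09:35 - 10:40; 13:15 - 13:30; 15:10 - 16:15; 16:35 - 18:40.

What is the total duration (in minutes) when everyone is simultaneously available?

Yuki ∩ Wiremu: 15:10-18:10.
Yuki ∩ Wiremu ∩ Diego: 15:10-18:10.
Yuki ∩ Wiremu ∩ Diego ∩ Tomás: 15:10-16:15, 16:35-18:10.
So the common availability across everyone is 15:10-16:15, 16:35-18:10.
Summing the common windows: 65 + 95 = 160 minutes.

160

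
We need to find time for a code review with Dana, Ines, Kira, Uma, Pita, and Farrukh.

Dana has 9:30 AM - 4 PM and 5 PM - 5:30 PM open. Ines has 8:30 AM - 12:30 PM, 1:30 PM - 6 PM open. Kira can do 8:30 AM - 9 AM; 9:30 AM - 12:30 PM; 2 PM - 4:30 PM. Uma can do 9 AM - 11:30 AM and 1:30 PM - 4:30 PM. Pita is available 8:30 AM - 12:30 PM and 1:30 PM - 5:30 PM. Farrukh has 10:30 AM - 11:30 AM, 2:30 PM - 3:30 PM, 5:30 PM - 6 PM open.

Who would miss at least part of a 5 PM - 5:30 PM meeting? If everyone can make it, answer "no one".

Dana: free for 17:00-17:30. Ines: free for 17:00-17:30. Kira: not fully free for 17:00-17:30. Uma: not fully free for 17:00-17:30. Pita: free for 17:00-17:30. Farrukh: not fully free for 17:00-17:30.

Farrukh, Kira, Uma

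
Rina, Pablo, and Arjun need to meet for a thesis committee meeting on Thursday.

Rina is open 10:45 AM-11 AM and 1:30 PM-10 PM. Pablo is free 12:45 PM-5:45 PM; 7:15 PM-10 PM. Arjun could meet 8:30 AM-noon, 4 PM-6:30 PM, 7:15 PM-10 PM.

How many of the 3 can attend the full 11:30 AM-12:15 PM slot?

nobody can make the full 11:30-12:15 slot — that's 0.

0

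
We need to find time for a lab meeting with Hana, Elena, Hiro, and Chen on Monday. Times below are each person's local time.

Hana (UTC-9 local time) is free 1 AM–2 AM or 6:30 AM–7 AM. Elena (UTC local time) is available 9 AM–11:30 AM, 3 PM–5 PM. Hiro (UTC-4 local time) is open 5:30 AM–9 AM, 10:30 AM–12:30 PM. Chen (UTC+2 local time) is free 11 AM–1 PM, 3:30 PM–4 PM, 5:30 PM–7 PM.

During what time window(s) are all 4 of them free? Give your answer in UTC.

Hana in UTC: 10:00-11:00, 15:30-16:00 (add 9h to convert from UTC-9).
Elena in UTC: 09:00-11:30, 15:00-17:00.
Hiro in UTC: 09:30-13:00, 14:30-16:30 (add 4h to convert from UTC-4).
Chen in UTC: 09:00-11:00, 13:30-14:00, 15:30-17:00 (subtract 2h to convert from UTC+2).
Hana ∩ Elena: 10:00-11:00, 15:30-16:00.
Hana ∩ Elena ∩ Hiro: 10:00-11:00, 15:30-16:00.
Hana ∩ Elena ∩ Hiro ∩ Chen: 10:00-11:00, 15:30-16:00.

10:00-11:00, 15:30-16:00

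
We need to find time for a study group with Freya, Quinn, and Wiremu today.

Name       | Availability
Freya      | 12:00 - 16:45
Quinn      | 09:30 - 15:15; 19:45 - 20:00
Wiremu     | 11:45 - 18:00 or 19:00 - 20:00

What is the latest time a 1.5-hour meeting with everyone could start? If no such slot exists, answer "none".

Freya ∩ Quinn: 12:00-15:15.
Freya ∩ Quinn ∩ Wiremu: 12:00-15:15.
The last common window of at least 90 minutes is 12:00-15:15; a 90-minute meeting can start as late as 13:45 and still end by 15:15.

13:45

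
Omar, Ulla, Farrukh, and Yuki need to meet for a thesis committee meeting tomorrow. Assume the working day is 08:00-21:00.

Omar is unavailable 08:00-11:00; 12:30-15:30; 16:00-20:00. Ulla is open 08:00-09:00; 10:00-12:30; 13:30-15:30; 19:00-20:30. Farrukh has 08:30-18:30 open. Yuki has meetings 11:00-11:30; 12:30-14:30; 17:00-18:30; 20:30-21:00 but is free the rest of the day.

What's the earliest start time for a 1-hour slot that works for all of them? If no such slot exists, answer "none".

11:30

Omar free: 11:00-12:30, 15:30-16:00, 20:00-21:00 (invert busy blocks within the working day).
Ulla free: 08:00-09:00, 10:00-12:30, 13:30-15:30, 19:00-20:30.
Farrukh free: 08:30-18:30.
Yuki free: 08:00-11:00, 11:30-12:30, 14:30-17:00, 18:30-20:30 (invert busy blocks within the working day).
Omar ∩ Ulla: 11:00-12:30, 20:00-20:30.
Omar ∩ Ulla ∩ Farrukh: 11:00-12:30.
Omar ∩ Ulla ∩ Farrukh ∩ Yuki: 11:30-12:30.
The first common window of at least 60 minutes is 11:30-12:30, so the earliest start is 11:30.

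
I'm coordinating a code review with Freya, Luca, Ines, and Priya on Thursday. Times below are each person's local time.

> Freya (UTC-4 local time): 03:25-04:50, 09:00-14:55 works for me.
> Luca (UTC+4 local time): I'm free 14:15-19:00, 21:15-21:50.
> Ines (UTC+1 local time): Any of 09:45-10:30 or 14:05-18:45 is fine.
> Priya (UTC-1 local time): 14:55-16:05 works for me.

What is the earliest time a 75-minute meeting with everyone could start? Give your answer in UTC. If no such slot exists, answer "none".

Freya in UTC: 07:25-08:50, 13:00-18:55 (add 4h to convert from UTC-4).
Luca in UTC: 10:15-15:00, 17:15-17:50 (subtract 4h to convert from UTC+4).
Ines in UTC: 08:45-09:30, 13:05-17:45 (subtract 1h to convert from UTC+1).
Priya in UTC: 15:55-17:05 (add 1h to convert from UTC-1).
Freya ∩ Luca: 13:00-15:00, 17:15-17:50.
Freya ∩ Luca ∩ Ines: 13:05-15:00, 17:15-17:45.
Freya ∩ Luca ∩ Ines ∩ Priya: ∅.
There is no time when everyone is free.
No common window is at least 75 minutes long.

none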